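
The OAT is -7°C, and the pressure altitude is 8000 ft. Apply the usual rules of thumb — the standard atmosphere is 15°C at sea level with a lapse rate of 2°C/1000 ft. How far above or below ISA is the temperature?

ISA-6°C

ISA temperature at 8000 ft = 15 − 2 × (8000/1000) = -1°C.
Deviation = OAT − ISA = -7 − (-1) = -6°C.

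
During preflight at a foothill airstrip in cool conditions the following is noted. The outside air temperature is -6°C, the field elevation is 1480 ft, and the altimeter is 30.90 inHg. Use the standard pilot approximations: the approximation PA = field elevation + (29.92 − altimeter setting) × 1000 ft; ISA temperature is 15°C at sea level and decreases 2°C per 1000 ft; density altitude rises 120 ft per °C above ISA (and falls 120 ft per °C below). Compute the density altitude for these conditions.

Pressure altitude = 1480 + (29.92 − 30.90) × 1000 = 1480 + (-980) = 500 ft.
ISA temperature at 500 ft = 15 − 2 × (500/1000) = 14°C.
ISA deviation = -6 − 14 = -20°C.
Density altitude = 500 + 120 × (-20) = -1900 ft.

-1900 ft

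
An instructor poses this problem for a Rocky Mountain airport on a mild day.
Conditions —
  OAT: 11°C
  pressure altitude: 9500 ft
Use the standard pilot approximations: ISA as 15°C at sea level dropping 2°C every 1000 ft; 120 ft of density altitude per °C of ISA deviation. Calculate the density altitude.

11300 ft

ISA temperature at 9500 ft = 15 − 2 × (9500/1000) = -4°C.
ISA deviation = 11 − (-4) = +15°C.
Density altitude = 9500 + 120 × (15) = 9500 + (+1800) = 11300 ft.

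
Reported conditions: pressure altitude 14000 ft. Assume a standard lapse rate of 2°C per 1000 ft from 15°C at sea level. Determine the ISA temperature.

-13°C

ISA temperature = 15 − 2 × (14000/1000) = 15 − 28 = -13°C.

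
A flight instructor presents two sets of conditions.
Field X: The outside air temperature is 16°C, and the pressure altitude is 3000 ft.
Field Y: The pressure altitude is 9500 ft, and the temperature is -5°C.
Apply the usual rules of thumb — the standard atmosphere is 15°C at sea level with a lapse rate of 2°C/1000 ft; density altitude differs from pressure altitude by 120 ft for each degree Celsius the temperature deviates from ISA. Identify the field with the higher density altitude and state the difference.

Field X: ISA temp = 9°C, deviation +7°C, DA = 3000 + 120 × 7 = 3840 ft.
Field Y: ISA temp = -4°C, deviation -1°C, DA = 9500 + 120 × (-1) = 9380 ft.
Field Y is higher by 9380 − 3840 = 5540 ft.

Field Y by 5540 ft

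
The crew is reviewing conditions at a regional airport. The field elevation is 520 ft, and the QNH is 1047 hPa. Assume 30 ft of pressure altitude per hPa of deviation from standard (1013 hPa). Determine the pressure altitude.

-500 ft

Pressure correction = (1013 − 1047) × 30 = -1020 ft.
Pressure altitude = 520 + (-1020) = -500 ft.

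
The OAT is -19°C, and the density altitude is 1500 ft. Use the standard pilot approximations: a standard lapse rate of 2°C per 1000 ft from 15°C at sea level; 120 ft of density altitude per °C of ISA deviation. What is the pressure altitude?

4500 ft

DA = PA + 120 × (OAT − (15 − 2·PA/1000)) = PA + 120·OAT − 1800 + 0.24·PA = 1.24·PA + 120·OAT − 1800.
So 1.24·PA = 1500 − 120 × (-19) + 1800 = 5580.
PA = 5580 / 1.24 = 4500 ft.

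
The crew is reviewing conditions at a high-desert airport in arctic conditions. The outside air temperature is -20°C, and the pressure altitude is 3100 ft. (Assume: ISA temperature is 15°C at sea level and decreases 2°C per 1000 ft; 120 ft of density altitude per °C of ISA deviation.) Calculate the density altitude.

ISA temperature at 3100 ft = 15 − 2 × (3100/1000) = 8.8°C.
ISA deviation = -20 − 8.8 = -28.8°C.
Density altitude = 3100 + 120 × (-28.8) = 3100 + (-3456) = -356 ft.

-356 ft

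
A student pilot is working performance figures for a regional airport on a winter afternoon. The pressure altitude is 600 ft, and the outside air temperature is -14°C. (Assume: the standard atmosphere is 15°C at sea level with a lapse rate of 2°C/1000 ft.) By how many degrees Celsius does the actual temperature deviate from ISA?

ISA-27.8°C

ISA temperature at 600 ft = 15 − 2 × (600/1000) = 13.8°C.
Deviation = OAT − ISA = -14 − 13.8 = -27.8°C.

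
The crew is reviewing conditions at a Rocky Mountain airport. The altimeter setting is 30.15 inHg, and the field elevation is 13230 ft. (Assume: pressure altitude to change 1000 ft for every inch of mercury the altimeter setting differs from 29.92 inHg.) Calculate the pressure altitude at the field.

13000 ft

Pressure correction = (29.92 − 30.15) × 1000 = -230 ft.
Pressure altitude = 13230 + (-230) = 13000 ft.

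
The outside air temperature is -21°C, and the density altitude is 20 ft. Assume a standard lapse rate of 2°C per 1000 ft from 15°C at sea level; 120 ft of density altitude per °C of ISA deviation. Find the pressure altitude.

DA = PA + 120 × (OAT − (15 − 2·PA/1000)) = PA + 120·OAT − 1800 + 0.24·PA = 1.24·PA + 120·OAT − 1800.
So 1.24·PA = 20 − 120 × (-21) + 1800 = 4340.
PA = 4340 / 1.24 = 3500 ft.

3500 ft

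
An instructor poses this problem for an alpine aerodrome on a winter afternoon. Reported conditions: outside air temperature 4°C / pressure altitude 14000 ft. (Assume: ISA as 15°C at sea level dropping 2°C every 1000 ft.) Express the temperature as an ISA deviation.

ISA+17°C

ISA temperature at 14000 ft = 15 − 2 × (14000/1000) = -13°C.
Deviation = OAT − ISA = 4 − (-13) = +17°C.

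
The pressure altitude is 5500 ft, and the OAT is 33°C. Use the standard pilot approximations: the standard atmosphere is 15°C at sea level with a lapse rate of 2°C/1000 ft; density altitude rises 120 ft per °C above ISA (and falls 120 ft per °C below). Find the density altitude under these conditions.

8980 ft

ISA temperature at 5500 ft = 15 − 2 × (5500/1000) = 4°C.
ISA deviation = 33 − 4 = +29°C.
Density altitude = 5500 + 120 × (29) = 5500 + (+3480) = 8980 ft.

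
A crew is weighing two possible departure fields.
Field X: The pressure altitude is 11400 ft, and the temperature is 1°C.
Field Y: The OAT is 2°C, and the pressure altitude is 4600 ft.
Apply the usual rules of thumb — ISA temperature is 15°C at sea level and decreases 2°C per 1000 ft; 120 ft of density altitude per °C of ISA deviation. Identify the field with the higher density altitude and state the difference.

Field X by 8312 ft

Field X: ISA temp = -7.8°C, deviation +8.8°C, DA = 11400 + 120 × 8.8 = 12456 ft.
Field Y: ISA temp = 5.8°C, deviation -3.8°C, DA = 4600 + 120 × (-3.8) = 4144 ft.
Field X is higher by 12456 − 4144 = 8312 ft.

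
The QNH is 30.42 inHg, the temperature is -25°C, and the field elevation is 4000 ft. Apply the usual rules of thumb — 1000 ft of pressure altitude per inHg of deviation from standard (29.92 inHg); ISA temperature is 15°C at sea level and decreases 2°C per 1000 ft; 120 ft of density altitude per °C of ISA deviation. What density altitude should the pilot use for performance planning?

-460 ft

Pressure altitude = 4000 + (29.92 − 30.42) × 1000 = 4000 + (-500) = 3500 ft.
ISA temperature at 3500 ft = 15 − 2 × (3500/1000) = 8°C.
ISA deviation = -25 − 8 = -33°C.
Density altitude = 3500 + 120 × (-33) = -460 ft.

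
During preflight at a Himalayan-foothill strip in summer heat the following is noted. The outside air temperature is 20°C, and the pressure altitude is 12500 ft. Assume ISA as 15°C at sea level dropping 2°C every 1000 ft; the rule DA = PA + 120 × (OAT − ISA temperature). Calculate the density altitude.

16100 ft

ISA temperature at 12500 ft = 15 − 2 × (12500/1000) = -10°C.
ISA deviation = 20 − (-10) = +30°C.
Density altitude = 12500 + 120 × (30) = 12500 + (+3600) = 16100 ft.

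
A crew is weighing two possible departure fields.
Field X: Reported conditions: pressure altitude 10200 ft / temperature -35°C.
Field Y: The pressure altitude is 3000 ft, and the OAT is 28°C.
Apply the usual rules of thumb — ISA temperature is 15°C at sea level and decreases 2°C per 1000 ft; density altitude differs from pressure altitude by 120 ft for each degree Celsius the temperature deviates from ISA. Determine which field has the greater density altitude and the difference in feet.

Field X by 1368 ft

Field X: ISA temp = -5.4°C, deviation -29.6°C, DA = 10200 + 120 × (-29.6) = 6648 ft.
Field Y: ISA temp = 9°C, deviation +19°C, DA = 3000 + 120 × 19 = 5280 ft.
Field X is higher by 6648 − 5280 = 1368 ft.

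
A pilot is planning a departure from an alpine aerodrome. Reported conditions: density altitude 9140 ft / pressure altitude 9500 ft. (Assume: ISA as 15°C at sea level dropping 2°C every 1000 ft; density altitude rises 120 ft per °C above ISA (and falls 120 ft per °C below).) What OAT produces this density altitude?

-7°C

Density altitude − pressure altitude = 9140 − 9500 = -360 ft.
At 120 ft/°C that is an ISA deviation of -360/120 = -3°C.
ISA temperature at 9500 ft = 15 − 2 × (9500/1000) = -4°C.
OAT = ISA + deviation = -4 + (-3) = -7°C.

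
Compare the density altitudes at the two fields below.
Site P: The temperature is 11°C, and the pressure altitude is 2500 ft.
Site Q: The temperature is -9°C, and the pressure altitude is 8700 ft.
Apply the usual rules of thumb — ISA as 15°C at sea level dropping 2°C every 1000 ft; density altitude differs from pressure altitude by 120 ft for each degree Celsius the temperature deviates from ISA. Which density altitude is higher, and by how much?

Site P: ISA temp = 10°C, deviation +1°C, DA = 2500 + 120 × 1 = 2620 ft.
Site Q: ISA temp = -2.4°C, deviation -6.6°C, DA = 8700 + 120 × (-6.6) = 7908 ft.
Site Q is higher by 7908 − 2620 = 5288 ft.

Site Q by 5288 ft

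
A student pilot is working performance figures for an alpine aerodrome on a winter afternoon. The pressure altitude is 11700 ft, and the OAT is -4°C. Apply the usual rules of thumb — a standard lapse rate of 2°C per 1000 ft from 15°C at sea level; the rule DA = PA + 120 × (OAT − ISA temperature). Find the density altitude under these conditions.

ISA temperature at 11700 ft = 15 − 2 × (11700/1000) = -8.4°C.
ISA deviation = -4 − (-8.4) = +4.4°C.
Density altitude = 11700 + 120 × (4.4) = 11700 + (+528) = 12228 ft.

12228 ft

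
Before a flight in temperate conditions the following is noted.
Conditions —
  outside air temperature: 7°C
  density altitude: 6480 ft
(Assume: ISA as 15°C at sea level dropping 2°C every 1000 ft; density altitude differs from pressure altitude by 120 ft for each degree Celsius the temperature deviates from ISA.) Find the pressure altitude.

DA = PA + 120 × (OAT − (15 − 2·PA/1000)) = PA + 120·OAT − 1800 + 0.24·PA = 1.24·PA + 120·OAT − 1800.
So 1.24·PA = 6480 − 120 × 7 + 1800 = 7440.
PA = 7440 / 1.24 = 6000 ft.

6000 ft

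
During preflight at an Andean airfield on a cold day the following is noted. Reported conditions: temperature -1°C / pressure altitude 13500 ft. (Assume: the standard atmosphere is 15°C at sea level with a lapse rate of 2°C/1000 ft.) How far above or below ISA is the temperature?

ISA+11°C

ISA temperature at 13500 ft = 15 − 2 × (13500/1000) = -12°C.
Deviation = OAT − ISA = -1 − (-12) = +11°C.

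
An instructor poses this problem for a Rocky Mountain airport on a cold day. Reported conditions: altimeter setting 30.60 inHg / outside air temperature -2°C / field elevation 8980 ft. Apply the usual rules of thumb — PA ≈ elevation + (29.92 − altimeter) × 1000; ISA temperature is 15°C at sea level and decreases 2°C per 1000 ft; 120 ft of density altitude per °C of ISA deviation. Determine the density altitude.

8252 ft

Pressure altitude = 8980 + (29.92 − 30.60) × 1000 = 8980 + (-680) = 8300 ft.
ISA temperature at 8300 ft = 15 − 2 × (8300/1000) = -1.6°C.
ISA deviation = -2 − (-1.6) = -0.4°C.
Density altitude = 8300 + 120 × (-0.4) = 8252 ft.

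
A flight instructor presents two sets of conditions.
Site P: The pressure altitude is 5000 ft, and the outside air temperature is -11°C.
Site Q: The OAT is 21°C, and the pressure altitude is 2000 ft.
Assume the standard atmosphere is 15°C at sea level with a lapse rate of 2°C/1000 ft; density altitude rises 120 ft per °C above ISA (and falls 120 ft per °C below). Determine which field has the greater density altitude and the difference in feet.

Site Q by 120 ft

Site P: ISA temp = 5°C, deviation -16°C, DA = 5000 + 120 × (-16) = 3080 ft.
Site Q: ISA temp = 11°C, deviation +10°C, DA = 2000 + 120 × 10 = 3200 ft.
Site Q is higher by 3200 − 3080 = 120 ft.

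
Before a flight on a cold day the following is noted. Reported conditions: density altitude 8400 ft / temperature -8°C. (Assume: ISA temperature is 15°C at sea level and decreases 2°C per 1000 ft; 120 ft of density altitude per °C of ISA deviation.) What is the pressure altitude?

9000 ft

DA = PA + 120 × (OAT − (15 − 2·PA/1000)) = PA + 120·OAT − 1800 + 0.24·PA = 1.24·PA + 120·OAT − 1800.
So 1.24·PA = 8400 − 120 × (-8) + 1800 = 11160.
PA = 11160 / 1.24 = 9000 ft.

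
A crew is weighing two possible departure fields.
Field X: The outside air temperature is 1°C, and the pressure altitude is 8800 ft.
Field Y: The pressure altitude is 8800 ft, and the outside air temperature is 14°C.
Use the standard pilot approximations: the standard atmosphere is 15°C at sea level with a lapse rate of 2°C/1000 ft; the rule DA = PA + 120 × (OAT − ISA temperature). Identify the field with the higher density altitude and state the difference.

Field X: ISA temp = -2.6°C, deviation +3.6°C, DA = 8800 + 120 × 3.6 = 9232 ft.
Field Y: ISA temp = -2.6°C, deviation +16.6°C, DA = 8800 + 120 × 16.6 = 10792 ft.
Field Y is higher by 10792 − 9232 = 1560 ft.

Field Y by 1560 ft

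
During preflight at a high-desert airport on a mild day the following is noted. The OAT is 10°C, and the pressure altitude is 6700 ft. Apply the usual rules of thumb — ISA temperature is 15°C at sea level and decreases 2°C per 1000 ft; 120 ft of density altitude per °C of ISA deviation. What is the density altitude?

ISA temperature at 6700 ft = 15 − 2 × (6700/1000) = 1.6°C.
ISA deviation = 10 − 1.6 = +8.4°C.
Density altitude = 6700 + 120 × (8.4) = 6700 + (+1008) = 7708 ft.

7708 ft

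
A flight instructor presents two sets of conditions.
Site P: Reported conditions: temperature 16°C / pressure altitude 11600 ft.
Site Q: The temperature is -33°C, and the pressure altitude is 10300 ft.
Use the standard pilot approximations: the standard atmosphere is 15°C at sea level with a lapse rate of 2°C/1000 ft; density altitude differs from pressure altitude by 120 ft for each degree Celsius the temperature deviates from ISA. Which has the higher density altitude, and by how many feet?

Site P by 7492 ft

Site P: ISA temp = -8.2°C, deviation +24.2°C, DA = 11600 + 120 × 24.2 = 14504 ft.
Site Q: ISA temp = -5.6°C, deviation -27.4°C, DA = 10300 + 120 × (-27.4) = 7012 ft.
Site P is higher by 14504 − 7012 = 7492 ft.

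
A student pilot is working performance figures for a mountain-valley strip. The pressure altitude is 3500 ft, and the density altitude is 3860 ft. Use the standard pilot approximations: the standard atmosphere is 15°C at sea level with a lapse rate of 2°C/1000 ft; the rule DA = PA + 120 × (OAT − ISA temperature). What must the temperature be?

Density altitude − pressure altitude = 3860 − 3500 = +360 ft.
At 120 ft/°C that is an ISA deviation of 360/120 = +3°C.
ISA temperature at 3500 ft = 15 − 2 × (3500/1000) = 8°C.
OAT = ISA + deviation = 8 + (+3) = 11°C.

11°C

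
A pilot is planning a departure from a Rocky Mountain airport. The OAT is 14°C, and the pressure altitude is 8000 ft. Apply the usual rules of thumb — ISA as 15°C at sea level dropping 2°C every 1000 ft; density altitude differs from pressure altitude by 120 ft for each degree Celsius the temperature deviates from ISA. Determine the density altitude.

9800 ft

ISA temperature at 8000 ft = 15 − 2 × (8000/1000) = -1°C.
ISA deviation = 14 − (-1) = +15°C.
Density altitude = 8000 + 120 × (15) = 8000 + (+1800) = 9800 ft.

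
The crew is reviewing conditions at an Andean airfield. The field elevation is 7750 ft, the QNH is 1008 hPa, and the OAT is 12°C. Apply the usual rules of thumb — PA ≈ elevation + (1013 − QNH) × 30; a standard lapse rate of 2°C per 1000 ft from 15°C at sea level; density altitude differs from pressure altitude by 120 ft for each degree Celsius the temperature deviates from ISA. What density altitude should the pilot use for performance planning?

Pressure altitude = 7750 + (1013 − 1008) × 30 = 7750 + (+150) = 7900 ft.
ISA temperature at 7900 ft = 15 − 2 × (7900/1000) = -0.8°C.
ISA deviation = 12 − (-0.8) = +12.8°C.
Density altitude = 7900 + 120 × (12.8) = 9436 ft.

9436 ft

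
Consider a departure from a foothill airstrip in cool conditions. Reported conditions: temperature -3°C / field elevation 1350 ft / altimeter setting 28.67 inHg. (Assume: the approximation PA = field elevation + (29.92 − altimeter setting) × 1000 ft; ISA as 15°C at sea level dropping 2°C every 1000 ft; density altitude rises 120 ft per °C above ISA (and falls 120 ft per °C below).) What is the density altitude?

Pressure altitude = 1350 + (29.92 − 28.67) × 1000 = 1350 + (+1250) = 2600 ft.
ISA temperature at 2600 ft = 15 − 2 × (2600/1000) = 9.8°C.
ISA deviation = -3 − 9.8 = -12.8°C.
Density altitude = 2600 + 120 × (-12.8) = 1064 ft.

1064 ft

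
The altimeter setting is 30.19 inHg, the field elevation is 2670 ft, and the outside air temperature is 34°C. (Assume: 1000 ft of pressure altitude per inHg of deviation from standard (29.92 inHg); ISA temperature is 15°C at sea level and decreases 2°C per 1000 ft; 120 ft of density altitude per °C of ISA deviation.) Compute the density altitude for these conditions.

Pressure altitude = 2670 + (29.92 − 30.19) × 1000 = 2670 + (-270) = 2400 ft.
ISA temperature at 2400 ft = 15 − 2 × (2400/1000) = 10.2°C.
ISA deviation = 34 − 10.2 = +23.8°C.
Density altitude = 2400 + 120 × (23.8) = 5256 ft.

5256 ft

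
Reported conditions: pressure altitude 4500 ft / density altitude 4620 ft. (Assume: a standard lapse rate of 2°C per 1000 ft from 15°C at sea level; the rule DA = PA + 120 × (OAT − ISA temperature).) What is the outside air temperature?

Density altitude − pressure altitude = 4620 − 4500 = +120 ft.
At 120 ft/°C that is an ISA deviation of 120/120 = +1°C.
ISA temperature at 4500 ft = 15 − 2 × (4500/1000) = 6°C.
OAT = ISA + deviation = 6 + (+1) = 7°C.

7°C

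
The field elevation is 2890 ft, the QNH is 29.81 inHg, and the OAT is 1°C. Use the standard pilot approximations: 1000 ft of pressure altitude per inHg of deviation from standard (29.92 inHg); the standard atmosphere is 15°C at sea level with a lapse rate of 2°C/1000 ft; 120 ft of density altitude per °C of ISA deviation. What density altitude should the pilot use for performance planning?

Pressure altitude = 2890 + (29.92 − 29.81) × 1000 = 2890 + (+110) = 3000 ft.
ISA temperature at 3000 ft = 15 − 2 × (3000/1000) = 9°C.
ISA deviation = 1 − 9 = -8°C.
Density altitude = 3000 + 120 × (-8) = 2040 ft.

2040 ft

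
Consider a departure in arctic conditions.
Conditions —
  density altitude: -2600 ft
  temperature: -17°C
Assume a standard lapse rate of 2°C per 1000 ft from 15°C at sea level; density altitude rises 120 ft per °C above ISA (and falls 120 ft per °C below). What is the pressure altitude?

DA = PA + 120 × (OAT − (15 − 2·PA/1000)) = PA + 120·OAT − 1800 + 0.24·PA = 1.24·PA + 120·OAT − 1800.
So 1.24·PA = -2600 − 120 × (-17) + 1800 = 1240.
PA = 1240 / 1.24 = 1000 ft.

1000 ft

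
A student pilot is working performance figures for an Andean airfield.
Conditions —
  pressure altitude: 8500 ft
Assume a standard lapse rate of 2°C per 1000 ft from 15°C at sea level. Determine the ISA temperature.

-2°C

ISA temperature = 15 − 2 × (8500/1000) = 15 − 17 = -2°C.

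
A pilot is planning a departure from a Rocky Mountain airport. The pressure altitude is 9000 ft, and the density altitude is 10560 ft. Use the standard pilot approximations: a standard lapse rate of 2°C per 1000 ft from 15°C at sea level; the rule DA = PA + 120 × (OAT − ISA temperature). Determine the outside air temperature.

10°C

Density altitude − pressure altitude = 10560 − 9000 = +1560 ft.
At 120 ft/°C that is an ISA deviation of 1560/120 = +13°C.
ISA temperature at 9000 ft = 15 − 2 × (9000/1000) = -3°C.
OAT = ISA + deviation = -3 + (+13) = 10°C.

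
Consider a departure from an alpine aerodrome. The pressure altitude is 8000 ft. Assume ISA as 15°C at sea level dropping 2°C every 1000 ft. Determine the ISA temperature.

ISA temperature = 15 − 2 × (8000/1000) = 15 − 16 = -1°C.

-1°C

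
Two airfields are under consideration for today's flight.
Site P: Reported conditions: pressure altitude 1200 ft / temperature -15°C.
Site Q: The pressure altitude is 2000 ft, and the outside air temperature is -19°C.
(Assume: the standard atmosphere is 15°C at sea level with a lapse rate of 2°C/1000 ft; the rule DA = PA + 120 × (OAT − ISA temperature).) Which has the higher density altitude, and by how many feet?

Site Q by 512 ft

Site P: ISA temp = 12.6°C, deviation -27.6°C, DA = 1200 + 120 × (-27.6) = -2112 ft.
Site Q: ISA temp = 11°C, deviation -30°C, DA = 2000 + 120 × (-30) = -1600 ft.
Site Q is higher by -1600 − (-2112) = 512 ft.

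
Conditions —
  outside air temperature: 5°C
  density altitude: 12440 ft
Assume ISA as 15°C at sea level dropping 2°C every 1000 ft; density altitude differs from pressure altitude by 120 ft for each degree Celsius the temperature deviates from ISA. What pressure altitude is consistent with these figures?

DA = PA + 120 × (OAT − (15 − 2·PA/1000)) = PA + 120·OAT − 1800 + 0.24·PA = 1.24·PA + 120·OAT − 1800.
So 1.24·PA = 12440 − 120 × 5 + 1800 = 13640.
PA = 13640 / 1.24 = 11000 ft.

11000 ft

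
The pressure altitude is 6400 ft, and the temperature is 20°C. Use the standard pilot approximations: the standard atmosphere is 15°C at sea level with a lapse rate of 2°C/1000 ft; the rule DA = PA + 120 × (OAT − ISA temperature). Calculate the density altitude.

ISA temperature at 6400 ft = 15 − 2 × (6400/1000) = 2.2°C.
ISA deviation = 20 − 2.2 = +17.8°C.
Density altitude = 6400 + 120 × (17.8) = 6400 + (+2136) = 8536 ft.

8536 ft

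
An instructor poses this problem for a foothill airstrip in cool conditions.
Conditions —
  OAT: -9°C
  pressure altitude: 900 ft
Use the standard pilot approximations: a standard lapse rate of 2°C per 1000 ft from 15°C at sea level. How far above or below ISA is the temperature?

ISA temperature at 900 ft = 15 − 2 × (900/1000) = 13.2°C.
Deviation = OAT − ISA = -9 − 13.2 = -22.2°C.

ISA-22.2°C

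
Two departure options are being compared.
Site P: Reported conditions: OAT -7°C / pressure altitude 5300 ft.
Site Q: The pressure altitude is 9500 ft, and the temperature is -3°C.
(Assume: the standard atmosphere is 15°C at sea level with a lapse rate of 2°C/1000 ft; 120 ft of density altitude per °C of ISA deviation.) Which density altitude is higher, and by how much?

Site Q by 5688 ft

Site P: ISA temp = 4.4°C, deviation -11.4°C, DA = 5300 + 120 × (-11.4) = 3932 ft.
Site Q: ISA temp = -4°C, deviation +1°C, DA = 9500 + 120 × 1 = 9620 ft.
Site Q is higher by 9620 − 3932 = 5688 ft.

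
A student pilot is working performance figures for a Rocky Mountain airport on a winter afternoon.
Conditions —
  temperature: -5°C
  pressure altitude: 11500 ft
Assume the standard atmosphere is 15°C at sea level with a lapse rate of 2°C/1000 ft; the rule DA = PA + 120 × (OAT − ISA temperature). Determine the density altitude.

11860 ft

ISA temperature at 11500 ft = 15 − 2 × (11500/1000) = -8°C.
ISA deviation = -5 − (-8) = +3°C.
Density altitude = 11500 + 120 × (3) = 11500 + (+360) = 11860 ft.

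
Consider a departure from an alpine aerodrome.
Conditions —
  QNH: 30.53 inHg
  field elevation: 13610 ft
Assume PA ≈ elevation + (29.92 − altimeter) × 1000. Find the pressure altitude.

13000 ft

Pressure correction = (29.92 − 30.53) × 1000 = -610 ft.
Pressure altitude = 13610 + (-610) = 13000 ft.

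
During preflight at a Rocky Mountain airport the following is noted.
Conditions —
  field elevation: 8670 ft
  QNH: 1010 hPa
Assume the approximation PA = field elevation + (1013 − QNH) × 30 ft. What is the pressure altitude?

Pressure correction = (1013 − 1010) × 30 = +90 ft.
Pressure altitude = 8670 + (+90) = 8760 ft.

8760 ft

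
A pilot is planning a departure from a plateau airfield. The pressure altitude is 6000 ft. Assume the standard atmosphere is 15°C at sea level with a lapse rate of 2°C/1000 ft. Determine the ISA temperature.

ISA temperature = 15 − 2 × (6000/1000) = 15 − 12 = 3°C.

3°C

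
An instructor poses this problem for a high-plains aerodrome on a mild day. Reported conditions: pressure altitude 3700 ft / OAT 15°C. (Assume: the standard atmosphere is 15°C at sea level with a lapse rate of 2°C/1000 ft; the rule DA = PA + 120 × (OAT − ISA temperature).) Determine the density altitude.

ISA temperature at 3700 ft = 15 − 2 × (3700/1000) = 7.6°C.
ISA deviation = 15 − 7.6 = +7.4°C.
Density altitude = 3700 + 120 × (7.4) = 3700 + (+888) = 4588 ft.

4588 ft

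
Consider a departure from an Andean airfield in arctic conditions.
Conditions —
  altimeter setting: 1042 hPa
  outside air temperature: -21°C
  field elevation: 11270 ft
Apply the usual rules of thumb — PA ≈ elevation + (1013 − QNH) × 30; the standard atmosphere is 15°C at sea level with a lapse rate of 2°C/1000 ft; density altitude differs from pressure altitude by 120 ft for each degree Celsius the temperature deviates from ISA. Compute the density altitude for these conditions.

Pressure altitude = 11270 + (1013 − 1042) × 30 = 11270 + (-870) = 10400 ft.
ISA temperature at 10400 ft = 15 − 2 × (10400/1000) = -5.8°C.
ISA deviation = -21 − (-5.8) = -15.2°C.
Density altitude = 10400 + 120 × (-15.2) = 8576 ft.

8576 ft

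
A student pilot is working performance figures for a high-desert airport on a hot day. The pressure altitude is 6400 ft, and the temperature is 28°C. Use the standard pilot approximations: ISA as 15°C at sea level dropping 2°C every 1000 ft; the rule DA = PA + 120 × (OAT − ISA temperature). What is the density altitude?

ISA temperature at 6400 ft = 15 − 2 × (6400/1000) = 2.2°C.
ISA deviation = 28 − 2.2 = +25.8°C.
Density altitude = 6400 + 120 × (25.8) = 6400 + (+3096) = 9496 ft.

9496 ft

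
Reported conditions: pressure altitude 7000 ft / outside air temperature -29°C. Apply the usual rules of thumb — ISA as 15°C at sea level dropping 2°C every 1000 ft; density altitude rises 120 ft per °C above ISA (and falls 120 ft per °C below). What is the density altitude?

3400 ft

ISA temperature at 7000 ft = 15 − 2 × (7000/1000) = 1°C.
ISA deviation = -29 − 1 = -30°C.
Density altitude = 7000 + 120 × (-30) = 7000 + (-3600) = 3400 ft.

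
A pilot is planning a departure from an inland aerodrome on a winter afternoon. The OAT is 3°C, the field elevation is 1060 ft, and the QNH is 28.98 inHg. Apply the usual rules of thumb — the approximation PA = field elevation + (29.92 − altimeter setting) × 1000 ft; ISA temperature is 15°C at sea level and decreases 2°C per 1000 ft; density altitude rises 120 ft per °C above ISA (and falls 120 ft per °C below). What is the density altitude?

1040 ft

Pressure altitude = 1060 + (29.92 − 28.98) × 1000 = 1060 + (+940) = 2000 ft.
ISA temperature at 2000 ft = 15 − 2 × (2000/1000) = 11°C.
ISA deviation = 3 − 11 = -8°C.
Density altitude = 2000 + 120 × (-8) = 1040 ft.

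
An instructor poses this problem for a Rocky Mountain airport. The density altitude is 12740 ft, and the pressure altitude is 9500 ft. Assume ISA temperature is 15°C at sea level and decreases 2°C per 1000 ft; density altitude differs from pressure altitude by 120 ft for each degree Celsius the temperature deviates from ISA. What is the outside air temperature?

23°C

Density altitude − pressure altitude = 12740 − 9500 = +3240 ft.
At 120 ft/°C that is an ISA deviation of 3240/120 = +27°C.
ISA temperature at 9500 ft = 15 − 2 × (9500/1000) = -4°C.
OAT = ISA + deviation = -4 + (+27) = 23°C.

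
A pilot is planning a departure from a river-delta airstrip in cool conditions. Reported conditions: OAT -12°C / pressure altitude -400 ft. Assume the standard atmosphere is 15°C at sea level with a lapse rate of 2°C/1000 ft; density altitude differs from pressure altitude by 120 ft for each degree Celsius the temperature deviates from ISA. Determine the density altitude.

ISA temperature at -400 ft = 15 − 2 × (-400/1000) = 15.8°C.
ISA deviation = -12 − 15.8 = -27.8°C.
Density altitude = -400 + 120 × (-27.8) = -400 + (-3336) = -3736 ft.

-3736 ft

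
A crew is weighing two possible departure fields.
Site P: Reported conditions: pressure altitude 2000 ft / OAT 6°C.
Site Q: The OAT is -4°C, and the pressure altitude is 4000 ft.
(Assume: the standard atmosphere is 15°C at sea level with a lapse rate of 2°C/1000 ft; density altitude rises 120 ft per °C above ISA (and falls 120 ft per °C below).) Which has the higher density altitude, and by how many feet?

Site P: ISA temp = 11°C, deviation -5°C, DA = 2000 + 120 × (-5) = 1400 ft.
Site Q: ISA temp = 7°C, deviation -11°C, DA = 4000 + 120 × (-11) = 2680 ft.
Site Q is higher by 2680 − 1400 = 1280 ft.

Site Q by 1280 ft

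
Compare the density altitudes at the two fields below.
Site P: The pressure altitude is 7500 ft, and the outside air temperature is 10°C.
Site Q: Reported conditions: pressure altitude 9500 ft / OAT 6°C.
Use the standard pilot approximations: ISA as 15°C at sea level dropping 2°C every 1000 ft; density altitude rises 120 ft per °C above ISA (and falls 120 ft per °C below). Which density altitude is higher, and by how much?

Site Q by 2000 ft

Site P: ISA temp = 0°C, deviation +10°C, DA = 7500 + 120 × 10 = 8700 ft.
Site Q: ISA temp = -4°C, deviation +10°C, DA = 9500 + 120 × 10 = 10700 ft.
Site Q is higher by 10700 − 8700 = 2000 ft.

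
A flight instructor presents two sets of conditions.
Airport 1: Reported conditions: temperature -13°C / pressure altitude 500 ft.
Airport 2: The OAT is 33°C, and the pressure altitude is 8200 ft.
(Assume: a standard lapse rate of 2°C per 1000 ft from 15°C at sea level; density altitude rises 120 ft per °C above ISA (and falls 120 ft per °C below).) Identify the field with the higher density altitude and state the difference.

Airport 1: ISA temp = 14°C, deviation -27°C, DA = 500 + 120 × (-27) = -2740 ft.
Airport 2: ISA temp = -1.4°C, deviation +34.4°C, DA = 8200 + 120 × 34.4 = 12328 ft.
Airport 2 is higher by 12328 − (-2740) = 15068 ft.

Airport 2 by 15068 ft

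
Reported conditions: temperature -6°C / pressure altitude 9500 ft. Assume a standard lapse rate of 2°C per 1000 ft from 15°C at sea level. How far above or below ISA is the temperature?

ISA-2°C

ISA temperature at 9500 ft = 15 − 2 × (9500/1000) = -4°C.
Deviation = OAT − ISA = -6 − (-4) = -2°C.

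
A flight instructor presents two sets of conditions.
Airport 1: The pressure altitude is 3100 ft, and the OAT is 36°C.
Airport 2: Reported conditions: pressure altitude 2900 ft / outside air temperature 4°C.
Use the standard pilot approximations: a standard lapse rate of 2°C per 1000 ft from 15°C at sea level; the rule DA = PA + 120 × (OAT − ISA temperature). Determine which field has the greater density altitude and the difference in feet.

Airport 1: ISA temp = 8.8°C, deviation +27.2°C, DA = 3100 + 120 × 27.2 = 6364 ft.
Airport 2: ISA temp = 9.2°C, deviation -5.2°C, DA = 2900 + 120 × (-5.2) = 2276 ft.
Airport 1 is higher by 6364 − 2276 = 4088 ft.

Airport 1 by 4088 ft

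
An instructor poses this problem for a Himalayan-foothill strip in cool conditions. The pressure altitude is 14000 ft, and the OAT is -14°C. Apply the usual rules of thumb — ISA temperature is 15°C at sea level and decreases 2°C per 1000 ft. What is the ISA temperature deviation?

ISA-1°C

ISA temperature at 14000 ft = 15 − 2 × (14000/1000) = -13°C.
Deviation = OAT − ISA = -14 − (-13) = -1°C.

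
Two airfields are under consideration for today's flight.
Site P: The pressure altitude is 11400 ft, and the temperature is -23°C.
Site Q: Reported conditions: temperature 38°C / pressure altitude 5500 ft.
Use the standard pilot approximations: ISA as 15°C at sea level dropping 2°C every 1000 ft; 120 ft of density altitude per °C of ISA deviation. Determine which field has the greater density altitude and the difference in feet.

Site P: ISA temp = -7.8°C, deviation -15.2°C, DA = 11400 + 120 × (-15.2) = 9576 ft.
Site Q: ISA temp = 4°C, deviation +34°C, DA = 5500 + 120 × 34 = 9580 ft.
Site Q is higher by 9580 − 9576 = 4 ft.

Site Q by 4 ft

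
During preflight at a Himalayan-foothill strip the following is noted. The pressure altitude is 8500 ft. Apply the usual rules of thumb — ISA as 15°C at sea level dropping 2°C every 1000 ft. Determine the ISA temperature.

-2°C

ISA temperature = 15 − 2 × (8500/1000) = 15 − 17 = -2°C.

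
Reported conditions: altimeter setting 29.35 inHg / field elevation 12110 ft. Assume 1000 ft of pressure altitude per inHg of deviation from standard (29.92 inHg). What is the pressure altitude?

Pressure correction = (29.92 − 29.35) × 1000 = +570 ft.
Pressure altitude = 12110 + (+570) = 12680 ft.

12680 ft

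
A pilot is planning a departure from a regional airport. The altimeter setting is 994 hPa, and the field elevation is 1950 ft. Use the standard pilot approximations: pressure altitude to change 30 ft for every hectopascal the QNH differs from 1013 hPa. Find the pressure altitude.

Pressure correction = (1013 − 994) × 30 = +570 ft.
Pressure altitude = 1950 + (+570) = 2520 ft.

2520 ft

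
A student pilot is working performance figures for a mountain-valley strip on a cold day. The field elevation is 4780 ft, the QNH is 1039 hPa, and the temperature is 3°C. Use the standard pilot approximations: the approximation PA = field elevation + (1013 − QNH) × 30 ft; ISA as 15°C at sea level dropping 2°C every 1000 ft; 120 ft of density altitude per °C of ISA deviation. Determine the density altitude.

Pressure altitude = 4780 + (1013 − 1039) × 30 = 4780 + (-780) = 4000 ft.
ISA temperature at 4000 ft = 15 − 2 × (4000/1000) = 7°C.
ISA deviation = 3 − 7 = -4°C.
Density altitude = 4000 + 120 × (-4) = 3520 ft.

3520 ft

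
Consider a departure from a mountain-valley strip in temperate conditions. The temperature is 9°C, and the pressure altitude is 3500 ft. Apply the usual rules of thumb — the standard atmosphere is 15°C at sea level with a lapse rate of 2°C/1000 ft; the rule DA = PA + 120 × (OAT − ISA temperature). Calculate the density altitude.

3620 ft

ISA temperature at 3500 ft = 15 − 2 × (3500/1000) = 8°C.
ISA deviation = 9 − 8 = +1°C.
Density altitude = 3500 + 120 × (1) = 3500 + (+120) = 3620 ft.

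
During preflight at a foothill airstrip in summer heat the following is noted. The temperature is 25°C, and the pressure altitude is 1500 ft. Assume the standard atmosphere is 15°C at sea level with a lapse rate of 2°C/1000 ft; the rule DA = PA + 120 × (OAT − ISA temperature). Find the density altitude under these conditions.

ISA temperature at 1500 ft = 15 − 2 × (1500/1000) = 12°C.
ISA deviation = 25 − 12 = +13°C.
Density altitude = 1500 + 120 × (13) = 1500 + (+1560) = 3060 ft.

3060 ft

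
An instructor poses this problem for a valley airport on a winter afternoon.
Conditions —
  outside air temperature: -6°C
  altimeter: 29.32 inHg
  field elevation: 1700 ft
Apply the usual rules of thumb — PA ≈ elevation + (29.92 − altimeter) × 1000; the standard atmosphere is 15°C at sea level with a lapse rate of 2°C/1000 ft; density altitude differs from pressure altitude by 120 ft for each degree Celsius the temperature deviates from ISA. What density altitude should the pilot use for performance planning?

Pressure altitude = 1700 + (29.92 − 29.32) × 1000 = 1700 + (+600) = 2300 ft.
ISA temperature at 2300 ft = 15 − 2 × (2300/1000) = 10.4°C.
ISA deviation = -6 − 10.4 = -16.4°C.
Density altitude = 2300 + 120 × (-16.4) = 332 ft.

332 ft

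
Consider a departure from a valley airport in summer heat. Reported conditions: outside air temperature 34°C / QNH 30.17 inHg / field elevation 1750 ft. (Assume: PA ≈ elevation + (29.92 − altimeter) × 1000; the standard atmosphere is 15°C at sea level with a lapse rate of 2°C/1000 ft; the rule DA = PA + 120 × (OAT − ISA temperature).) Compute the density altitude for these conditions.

Pressure altitude = 1750 + (29.92 − 30.17) × 1000 = 1750 + (-250) = 1500 ft.
ISA temperature at 1500 ft = 15 − 2 × (1500/1000) = 12°C.
ISA deviation = 34 − 12 = +22°C.
Density altitude = 1500 + 120 × (22) = 4140 ft.

4140 ft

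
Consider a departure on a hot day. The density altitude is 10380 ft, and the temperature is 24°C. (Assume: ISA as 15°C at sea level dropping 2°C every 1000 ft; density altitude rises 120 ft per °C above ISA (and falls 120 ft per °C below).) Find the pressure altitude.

7500 ft

DA = PA + 120 × (OAT − (15 − 2·PA/1000)) = PA + 120·OAT − 1800 + 0.24·PA = 1.24·PA + 120·OAT − 1800.
So 1.24·PA = 10380 − 120 × 24 + 1800 = 9300.
PA = 9300 / 1.24 = 7500 ft.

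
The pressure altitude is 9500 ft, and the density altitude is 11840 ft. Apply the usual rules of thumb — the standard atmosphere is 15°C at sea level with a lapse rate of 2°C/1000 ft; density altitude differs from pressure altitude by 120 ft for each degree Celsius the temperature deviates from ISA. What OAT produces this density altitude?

Density altitude − pressure altitude = 11840 − 9500 = +2340 ft.
At 120 ft/°C that is an ISA deviation of 2340/120 = +19.5°C.
ISA temperature at 9500 ft = 15 − 2 × (9500/1000) = -4°C.
OAT = ISA + deviation = -4 + (+19.5) = 15.5°C.

15.5°C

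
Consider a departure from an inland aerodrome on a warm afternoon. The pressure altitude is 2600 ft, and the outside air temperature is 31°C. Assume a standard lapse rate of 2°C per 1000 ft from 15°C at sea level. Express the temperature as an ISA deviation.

ISA+21.2°C

ISA temperature at 2600 ft = 15 − 2 × (2600/1000) = 9.8°C.
Deviation = OAT − ISA = 31 − 9.8 = +21.2°C.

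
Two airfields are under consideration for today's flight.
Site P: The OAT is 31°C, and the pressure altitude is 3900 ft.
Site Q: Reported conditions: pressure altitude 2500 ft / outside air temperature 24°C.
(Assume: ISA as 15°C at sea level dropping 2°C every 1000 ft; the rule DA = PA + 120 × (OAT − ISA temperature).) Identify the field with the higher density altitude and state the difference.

Site P by 2576 ft

Site P: ISA temp = 7.2°C, deviation +23.8°C, DA = 3900 + 120 × 23.8 = 6756 ft.
Site Q: ISA temp = 10°C, deviation +14°C, DA = 2500 + 120 × 14 = 4180 ft.
Site P is higher by 6756 − 4180 = 2576 ft.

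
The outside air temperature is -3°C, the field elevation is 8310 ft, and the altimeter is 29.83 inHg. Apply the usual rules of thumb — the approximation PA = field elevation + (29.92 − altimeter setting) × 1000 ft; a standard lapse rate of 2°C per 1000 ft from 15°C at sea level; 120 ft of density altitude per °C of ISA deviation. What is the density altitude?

8256 ft

Pressure altitude = 8310 + (29.92 − 29.83) × 1000 = 8310 + (+90) = 8400 ft.
ISA temperature at 8400 ft = 15 − 2 × (8400/1000) = -1.8°C.
ISA deviation = -3 − (-1.8) = -1.2°C.
Density altitude = 8400 + 120 × (-1.2) = 8256 ft.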